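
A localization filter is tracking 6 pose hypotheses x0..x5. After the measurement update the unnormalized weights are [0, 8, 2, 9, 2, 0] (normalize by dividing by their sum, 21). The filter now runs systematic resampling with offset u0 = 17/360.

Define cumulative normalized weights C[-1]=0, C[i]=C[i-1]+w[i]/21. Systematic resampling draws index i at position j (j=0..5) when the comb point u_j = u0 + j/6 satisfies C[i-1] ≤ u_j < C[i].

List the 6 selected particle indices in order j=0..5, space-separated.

1 1 1 3 3 3

C = [0, 8/21, 10/21, 19/21, 1, 1]
j=0: u_0=17/360 ∈ [0, 8/21) → index 1
j=1: u_1=77/360 ∈ [0, 8/21) → index 1
j=2: u_2=137/360 ∈ [0, 8/21) → index 1
j=3: u_3=197/360 ∈ [10/21, 19/21) → index 3
j=4: u_4=257/360 ∈ [10/21, 19/21) → index 3
j=5: u_5=317/360 ∈ [10/21, 19/21) → index 3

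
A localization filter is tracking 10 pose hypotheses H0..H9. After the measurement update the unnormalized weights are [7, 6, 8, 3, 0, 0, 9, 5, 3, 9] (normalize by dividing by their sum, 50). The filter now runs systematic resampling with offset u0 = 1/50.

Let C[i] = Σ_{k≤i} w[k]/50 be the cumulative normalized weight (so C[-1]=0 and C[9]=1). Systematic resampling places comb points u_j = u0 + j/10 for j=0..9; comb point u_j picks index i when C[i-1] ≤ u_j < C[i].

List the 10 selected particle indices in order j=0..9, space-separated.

C = [7/50, 13/50, 21/50, 12/25, 12/25, 12/25, 33/50, 19/25, 41/50, 1]
j=0: u_0=1/50 ∈ [0, 7/50) → index 0
j=1: u_1=3/25 ∈ [0, 7/50) → index 0
j=2: u_2=11/50 ∈ [7/50, 13/50) → index 1
j=3: u_3=8/25 ∈ [13/50, 21/50) → index 2
j=4: u_4=21/50 ∈ [21/50, 12/25) → index 3
j=5: u_5=13/25 ∈ [12/25, 33/50) → index 6
j=6: u_6=31/50 ∈ [12/25, 33/50) → index 6
j=7: u_7=18/25 ∈ [33/50, 19/25) → index 7
j=8: u_8=41/50 ∈ [41/50, 1) → index 9
j=9: u_9=23/25 ∈ [41/50, 1) → index 9

0 0 1 2 3 6 6 7 9 9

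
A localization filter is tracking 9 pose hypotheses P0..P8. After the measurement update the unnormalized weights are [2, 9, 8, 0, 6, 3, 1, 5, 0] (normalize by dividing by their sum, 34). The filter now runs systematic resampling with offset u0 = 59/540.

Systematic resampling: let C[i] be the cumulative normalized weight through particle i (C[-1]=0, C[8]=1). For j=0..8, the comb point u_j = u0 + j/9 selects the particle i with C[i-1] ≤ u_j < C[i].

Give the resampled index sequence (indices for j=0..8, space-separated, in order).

C = [1/17, 11/34, 19/34, 19/34, 25/34, 14/17, 29/34, 1, 1]
j=0: u_0=59/540 ∈ [1/17, 11/34) → index 1
j=1: u_1=119/540 ∈ [1/17, 11/34) → index 1
j=2: u_2=179/540 ∈ [11/34, 19/34) → index 2
j=3: u_3=239/540 ∈ [11/34, 19/34) → index 2
j=4: u_4=299/540 ∈ [11/34, 19/34) → index 2
j=5: u_5=359/540 ∈ [19/34, 25/34) → index 4
j=6: u_6=419/540 ∈ [25/34, 14/17) → index 5
j=7: u_7=479/540 ∈ [29/34, 1) → index 7
j=8: u_8=539/540 ∈ [29/34, 1) → index 7

1 1 2 2 2 4 5 7 7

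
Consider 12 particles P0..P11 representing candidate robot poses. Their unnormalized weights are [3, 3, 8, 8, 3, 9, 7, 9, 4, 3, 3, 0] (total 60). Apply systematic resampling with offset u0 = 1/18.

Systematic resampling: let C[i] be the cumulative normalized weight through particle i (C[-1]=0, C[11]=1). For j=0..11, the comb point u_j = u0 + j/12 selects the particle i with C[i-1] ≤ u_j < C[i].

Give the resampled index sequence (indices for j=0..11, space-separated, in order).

C = [1/20, 1/10, 7/30, 11/30, 5/12, 17/30, 41/60, 5/6, 9/10, 19/20, 1, 1]
j=0: u_0=1/18 ∈ [1/20, 1/10) → index 1
j=1: u_1=5/36 ∈ [1/10, 7/30) → index 2
j=2: u_2=2/9 ∈ [1/10, 7/30) → index 2
j=3: u_3=11/36 ∈ [7/30, 11/30) → index 3
j=4: u_4=7/18 ∈ [11/30, 5/12) → index 4
j=5: u_5=17/36 ∈ [5/12, 17/30) → index 5
j=6: u_6=5/9 ∈ [5/12, 17/30) → index 5
j=7: u_7=23/36 ∈ [17/30, 41/60) → index 6
j=8: u_8=13/18 ∈ [41/60, 5/6) → index 7
j=9: u_9=29/36 ∈ [41/60, 5/6) → index 7
j=10: u_10=8/9 ∈ [5/6, 9/10) → index 8
j=11: u_11=35/36 ∈ [19/20, 1) → index 10

1 2 2 3 4 5 5 6 7 7 8 10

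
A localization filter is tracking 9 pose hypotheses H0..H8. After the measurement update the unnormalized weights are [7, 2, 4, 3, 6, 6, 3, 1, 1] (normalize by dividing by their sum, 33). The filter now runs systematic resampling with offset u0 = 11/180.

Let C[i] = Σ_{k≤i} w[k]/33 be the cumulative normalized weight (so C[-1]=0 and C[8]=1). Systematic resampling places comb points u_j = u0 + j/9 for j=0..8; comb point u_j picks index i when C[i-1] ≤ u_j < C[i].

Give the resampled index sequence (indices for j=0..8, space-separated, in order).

C = [7/33, 3/11, 13/33, 16/33, 2/3, 28/33, 31/33, 32/33, 1]
j=0: u_0=11/180 ∈ [0, 7/33) → index 0
j=1: u_1=31/180 ∈ [0, 7/33) → index 0
j=2: u_2=17/60 ∈ [3/11, 13/33) → index 2
j=3: u_3=71/180 ∈ [13/33, 16/33) → index 3
j=4: u_4=91/180 ∈ [16/33, 2/3) → index 4
j=5: u_5=37/60 ∈ [16/33, 2/3) → index 4
j=6: u_6=131/180 ∈ [2/3, 28/33) → index 5
j=7: u_7=151/180 ∈ [2/3, 28/33) → index 5
j=8: u_8=19/20 ∈ [31/33, 32/33) → index 7

0 0 2 3 4 4 5 5 7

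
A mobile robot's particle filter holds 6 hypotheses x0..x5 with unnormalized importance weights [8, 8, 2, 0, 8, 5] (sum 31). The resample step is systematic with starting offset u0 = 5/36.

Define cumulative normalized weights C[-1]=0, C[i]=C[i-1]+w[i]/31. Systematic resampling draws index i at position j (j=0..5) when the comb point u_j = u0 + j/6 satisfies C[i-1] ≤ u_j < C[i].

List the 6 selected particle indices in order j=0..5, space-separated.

0 1 1 4 4 5

C = [8/31, 16/31, 18/31, 18/31, 26/31, 1]
j=0: u_0=5/36 ∈ [0, 8/31) → index 0
j=1: u_1=11/36 ∈ [8/31, 16/31) → index 1
j=2: u_2=17/36 ∈ [8/31, 16/31) → index 1
j=3: u_3=23/36 ∈ [18/31, 26/31) → index 4
j=4: u_4=29/36 ∈ [18/31, 26/31) → index 4
j=5: u_5=35/36 ∈ [26/31, 1) → index 5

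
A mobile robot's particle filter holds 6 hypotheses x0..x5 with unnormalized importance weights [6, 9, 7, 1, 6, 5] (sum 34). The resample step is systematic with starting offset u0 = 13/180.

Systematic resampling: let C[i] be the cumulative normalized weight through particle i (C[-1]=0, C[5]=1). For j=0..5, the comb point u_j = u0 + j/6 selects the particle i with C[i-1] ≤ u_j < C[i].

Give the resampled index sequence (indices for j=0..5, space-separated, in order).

C = [3/17, 15/34, 11/17, 23/34, 29/34, 1]
j=0: u_0=13/180 ∈ [0, 3/17) → index 0
j=1: u_1=43/180 ∈ [3/17, 15/34) → index 1
j=2: u_2=73/180 ∈ [3/17, 15/34) → index 1
j=3: u_3=103/180 ∈ [15/34, 11/17) → index 2
j=4: u_4=133/180 ∈ [23/34, 29/34) → index 4
j=5: u_5=163/180 ∈ [29/34, 1) → index 5

0 1 1 2 4 5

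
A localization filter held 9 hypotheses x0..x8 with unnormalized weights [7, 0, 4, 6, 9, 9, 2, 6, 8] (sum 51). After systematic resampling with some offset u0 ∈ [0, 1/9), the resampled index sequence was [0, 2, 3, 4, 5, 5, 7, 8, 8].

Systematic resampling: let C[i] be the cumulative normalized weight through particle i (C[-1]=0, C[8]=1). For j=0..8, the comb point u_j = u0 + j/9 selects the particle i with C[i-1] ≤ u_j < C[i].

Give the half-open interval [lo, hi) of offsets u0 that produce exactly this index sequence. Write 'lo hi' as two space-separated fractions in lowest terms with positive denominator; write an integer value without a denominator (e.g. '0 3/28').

10/153 16/153

C = [7/51, 7/51, 11/51, 1/3, 26/51, 35/51, 37/51, 43/51, 1]
j=0 picked index 0: u0 ∈ [0, 7/51)
j=1 picked index 2: u0 ∈ [4/153, 16/153)
j=2 picked index 3: u0 ∈ [-1/153, 1/9)
j=3 picked index 4: u0 ∈ [0, 3/17)
j=4 picked index 5: u0 ∈ [10/153, 37/153)
j=5 picked index 5: u0 ∈ [-7/153, 20/153)
j=6 picked index 7: u0 ∈ [1/17, 3/17)
j=7 picked index 8: u0 ∈ [10/153, 2/9)
j=8 picked index 8: u0 ∈ [-7/153, 1/9)
intersection: [10/153, 16/153)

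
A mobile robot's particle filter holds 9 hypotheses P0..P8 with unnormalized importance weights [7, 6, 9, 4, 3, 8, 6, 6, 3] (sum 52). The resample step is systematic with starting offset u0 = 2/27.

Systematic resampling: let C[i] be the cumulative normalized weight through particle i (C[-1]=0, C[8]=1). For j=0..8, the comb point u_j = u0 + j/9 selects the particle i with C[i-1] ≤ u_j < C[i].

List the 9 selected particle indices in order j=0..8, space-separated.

C = [7/52, 1/4, 11/26, 1/2, 29/52, 37/52, 43/52, 49/52, 1]
j=0: u_0=2/27 ∈ [0, 7/52) → index 0
j=1: u_1=5/27 ∈ [7/52, 1/4) → index 1
j=2: u_2=8/27 ∈ [1/4, 11/26) → index 2
j=3: u_3=11/27 ∈ [1/4, 11/26) → index 2
j=4: u_4=14/27 ∈ [1/2, 29/52) → index 4
j=5: u_5=17/27 ∈ [29/52, 37/52) → index 5
j=6: u_6=20/27 ∈ [37/52, 43/52) → index 6
j=7: u_7=23/27 ∈ [43/52, 49/52) → index 7
j=8: u_8=26/27 ∈ [49/52, 1) → index 8

0 1 2 2 4 5 6 7 8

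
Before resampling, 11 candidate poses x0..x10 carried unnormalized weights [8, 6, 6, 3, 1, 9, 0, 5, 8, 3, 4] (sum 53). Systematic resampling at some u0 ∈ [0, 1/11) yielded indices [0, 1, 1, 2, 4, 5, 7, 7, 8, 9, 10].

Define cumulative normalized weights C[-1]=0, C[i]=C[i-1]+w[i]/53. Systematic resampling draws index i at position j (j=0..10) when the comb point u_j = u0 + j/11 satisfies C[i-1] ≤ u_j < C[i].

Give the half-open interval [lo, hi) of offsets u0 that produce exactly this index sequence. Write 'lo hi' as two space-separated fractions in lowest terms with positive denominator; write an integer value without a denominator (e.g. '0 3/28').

C = [8/53, 14/53, 20/53, 23/53, 24/53, 33/53, 33/53, 38/53, 46/53, 49/53, 1]
j=0 picked index 0: u0 ∈ [0, 8/53)
j=1 picked index 1: u0 ∈ [35/583, 101/583)
j=2 picked index 1: u0 ∈ [-18/583, 48/583)
j=3 picked index 2: u0 ∈ [-5/583, 61/583)
j=4 picked index 4: u0 ∈ [41/583, 52/583)
j=5 picked index 5: u0 ∈ [-1/583, 98/583)
j=6 picked index 7: u0 ∈ [45/583, 100/583)
j=7 picked index 7: u0 ∈ [-8/583, 47/583)
j=8 picked index 8: u0 ∈ [-6/583, 82/583)
j=9 picked index 9: u0 ∈ [29/583, 62/583)
j=10 picked index 10: u0 ∈ [9/583, 1/11)
intersection: [45/583, 47/583)

45/583 47/583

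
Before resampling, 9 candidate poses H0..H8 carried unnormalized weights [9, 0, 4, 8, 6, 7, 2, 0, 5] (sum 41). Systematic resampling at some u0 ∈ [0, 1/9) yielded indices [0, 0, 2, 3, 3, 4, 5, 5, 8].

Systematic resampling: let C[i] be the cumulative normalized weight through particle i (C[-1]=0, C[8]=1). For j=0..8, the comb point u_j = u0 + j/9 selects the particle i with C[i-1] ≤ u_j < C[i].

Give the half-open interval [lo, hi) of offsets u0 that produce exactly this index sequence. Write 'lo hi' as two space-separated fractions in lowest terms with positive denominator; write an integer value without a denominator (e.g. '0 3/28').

0 19/369

C = [9/41, 9/41, 13/41, 21/41, 27/41, 34/41, 36/41, 36/41, 1]
j=0 picked index 0: u0 ∈ [0, 9/41)
j=1 picked index 0: u0 ∈ [-1/9, 40/369)
j=2 picked index 2: u0 ∈ [-1/369, 35/369)
j=3 picked index 3: u0 ∈ [-2/123, 22/123)
j=4 picked index 3: u0 ∈ [-47/369, 25/369)
j=5 picked index 4: u0 ∈ [-16/369, 38/369)
j=6 picked index 5: u0 ∈ [-1/123, 20/123)
j=7 picked index 5: u0 ∈ [-44/369, 19/369)
j=8 picked index 8: u0 ∈ [-4/369, 1/9)
intersection: [0, 19/369)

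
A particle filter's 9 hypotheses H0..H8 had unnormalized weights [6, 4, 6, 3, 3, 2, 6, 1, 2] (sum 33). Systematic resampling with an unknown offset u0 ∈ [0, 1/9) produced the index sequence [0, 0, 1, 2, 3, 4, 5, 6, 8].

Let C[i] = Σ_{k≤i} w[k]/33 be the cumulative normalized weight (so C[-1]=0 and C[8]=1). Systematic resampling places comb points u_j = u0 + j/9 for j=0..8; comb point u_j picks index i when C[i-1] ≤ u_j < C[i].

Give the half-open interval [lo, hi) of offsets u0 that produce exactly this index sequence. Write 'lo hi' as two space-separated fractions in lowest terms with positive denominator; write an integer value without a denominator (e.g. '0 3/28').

5/99 2/33

C = [2/11, 10/33, 16/33, 19/33, 2/3, 8/11, 10/11, 31/33, 1]
j=0 picked index 0: u0 ∈ [0, 2/11)
j=1 picked index 0: u0 ∈ [-1/9, 7/99)
j=2 picked index 1: u0 ∈ [-4/99, 8/99)
j=3 picked index 2: u0 ∈ [-1/33, 5/33)
j=4 picked index 3: u0 ∈ [4/99, 13/99)
j=5 picked index 4: u0 ∈ [2/99, 1/9)
j=6 picked index 5: u0 ∈ [0, 2/33)
j=7 picked index 6: u0 ∈ [-5/99, 13/99)
j=8 picked index 8: u0 ∈ [5/99, 1/9)
intersection: [5/99, 2/33)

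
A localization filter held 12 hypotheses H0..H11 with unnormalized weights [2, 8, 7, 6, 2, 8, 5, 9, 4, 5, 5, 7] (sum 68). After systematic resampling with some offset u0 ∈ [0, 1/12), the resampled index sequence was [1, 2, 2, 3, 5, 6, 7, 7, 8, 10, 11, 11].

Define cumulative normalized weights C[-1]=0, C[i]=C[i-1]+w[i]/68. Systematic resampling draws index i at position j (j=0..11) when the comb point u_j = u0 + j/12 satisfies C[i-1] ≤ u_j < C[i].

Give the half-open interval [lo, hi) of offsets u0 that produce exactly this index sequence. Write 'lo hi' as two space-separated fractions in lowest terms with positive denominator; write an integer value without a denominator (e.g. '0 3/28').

C = [1/34, 5/34, 1/4, 23/68, 25/68, 33/68, 19/34, 47/68, 3/4, 14/17, 61/68, 1]
j=0 picked index 1: u0 ∈ [1/34, 5/34)
j=1 picked index 2: u0 ∈ [13/204, 1/6)
j=2 picked index 2: u0 ∈ [-1/51, 1/12)
j=3 picked index 3: u0 ∈ [0, 3/34)
j=4 picked index 5: u0 ∈ [7/204, 31/204)
j=5 picked index 6: u0 ∈ [7/102, 29/204)
j=6 picked index 7: u0 ∈ [1/17, 13/68)
j=7 picked index 7: u0 ∈ [-5/204, 11/102)
j=8 picked index 8: u0 ∈ [5/204, 1/12)
j=9 picked index 10: u0 ∈ [5/68, 5/34)
j=10 picked index 11: u0 ∈ [13/204, 1/6)
j=11 picked index 11: u0 ∈ [-1/51, 1/12)
intersection: [5/68, 1/12)

5/68 1/12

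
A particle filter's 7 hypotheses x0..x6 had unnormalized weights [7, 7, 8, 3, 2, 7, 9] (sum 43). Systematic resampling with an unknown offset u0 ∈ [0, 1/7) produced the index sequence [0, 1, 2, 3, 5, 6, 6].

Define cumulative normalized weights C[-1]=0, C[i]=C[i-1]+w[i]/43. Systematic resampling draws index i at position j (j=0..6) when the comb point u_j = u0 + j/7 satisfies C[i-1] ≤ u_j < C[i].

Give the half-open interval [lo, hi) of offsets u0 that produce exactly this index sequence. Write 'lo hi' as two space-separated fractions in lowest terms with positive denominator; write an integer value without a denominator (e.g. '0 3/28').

25/301 1/7

C = [7/43, 14/43, 22/43, 25/43, 27/43, 34/43, 1]
j=0 picked index 0: u0 ∈ [0, 7/43)
j=1 picked index 1: u0 ∈ [6/301, 55/301)
j=2 picked index 2: u0 ∈ [12/301, 68/301)
j=3 picked index 3: u0 ∈ [25/301, 46/301)
j=4 picked index 5: u0 ∈ [17/301, 66/301)
j=5 picked index 6: u0 ∈ [23/301, 2/7)
j=6 picked index 6: u0 ∈ [-20/301, 1/7)
intersection: [25/301, 1/7)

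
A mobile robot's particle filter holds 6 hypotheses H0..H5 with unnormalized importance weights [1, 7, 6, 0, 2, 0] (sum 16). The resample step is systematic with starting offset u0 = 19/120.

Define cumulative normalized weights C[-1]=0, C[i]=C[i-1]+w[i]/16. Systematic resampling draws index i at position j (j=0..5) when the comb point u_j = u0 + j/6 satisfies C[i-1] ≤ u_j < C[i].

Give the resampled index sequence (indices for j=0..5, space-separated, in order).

1 1 1 2 2 4

C = [1/16, 1/2, 7/8, 7/8, 1, 1]
j=0: u_0=19/120 ∈ [1/16, 1/2) → index 1
j=1: u_1=13/40 ∈ [1/16, 1/2) → index 1
j=2: u_2=59/120 ∈ [1/16, 1/2) → index 1
j=3: u_3=79/120 ∈ [1/2, 7/8) → index 2
j=4: u_4=33/40 ∈ [1/2, 7/8) → index 2
j=5: u_5=119/120 ∈ [7/8, 1) → index 4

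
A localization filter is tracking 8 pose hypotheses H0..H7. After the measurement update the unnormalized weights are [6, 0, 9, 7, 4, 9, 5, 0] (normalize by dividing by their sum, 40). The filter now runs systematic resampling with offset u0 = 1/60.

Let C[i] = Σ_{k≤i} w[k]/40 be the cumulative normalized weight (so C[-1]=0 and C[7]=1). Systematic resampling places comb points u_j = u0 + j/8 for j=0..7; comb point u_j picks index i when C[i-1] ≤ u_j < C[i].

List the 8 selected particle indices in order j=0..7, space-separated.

0 0 2 3 3 4 5 6

C = [3/20, 3/20, 3/8, 11/20, 13/20, 7/8, 1, 1]
j=0: u_0=1/60 ∈ [0, 3/20) → index 0
j=1: u_1=17/120 ∈ [0, 3/20) → index 0
j=2: u_2=4/15 ∈ [3/20, 3/8) → index 2
j=3: u_3=47/120 ∈ [3/8, 11/20) → index 3
j=4: u_4=31/60 ∈ [3/8, 11/20) → index 3
j=5: u_5=77/120 ∈ [11/20, 13/20) → index 4
j=6: u_6=23/30 ∈ [13/20, 7/8) → index 5
j=7: u_7=107/120 ∈ [7/8, 1) → index 6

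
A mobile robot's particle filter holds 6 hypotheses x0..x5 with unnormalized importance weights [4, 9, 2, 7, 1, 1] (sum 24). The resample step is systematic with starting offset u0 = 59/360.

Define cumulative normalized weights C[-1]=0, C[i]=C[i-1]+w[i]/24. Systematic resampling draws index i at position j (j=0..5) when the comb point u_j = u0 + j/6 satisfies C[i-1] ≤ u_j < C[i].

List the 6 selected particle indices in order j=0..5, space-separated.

0 1 1 3 3 5

C = [1/6, 13/24, 5/8, 11/12, 23/24, 1]
j=0: u_0=59/360 ∈ [0, 1/6) → index 0
j=1: u_1=119/360 ∈ [1/6, 13/24) → index 1
j=2: u_2=179/360 ∈ [1/6, 13/24) → index 1
j=3: u_3=239/360 ∈ [5/8, 11/12) → index 3
j=4: u_4=299/360 ∈ [5/8, 11/12) → index 3
j=5: u_5=359/360 ∈ [23/24, 1) → index 5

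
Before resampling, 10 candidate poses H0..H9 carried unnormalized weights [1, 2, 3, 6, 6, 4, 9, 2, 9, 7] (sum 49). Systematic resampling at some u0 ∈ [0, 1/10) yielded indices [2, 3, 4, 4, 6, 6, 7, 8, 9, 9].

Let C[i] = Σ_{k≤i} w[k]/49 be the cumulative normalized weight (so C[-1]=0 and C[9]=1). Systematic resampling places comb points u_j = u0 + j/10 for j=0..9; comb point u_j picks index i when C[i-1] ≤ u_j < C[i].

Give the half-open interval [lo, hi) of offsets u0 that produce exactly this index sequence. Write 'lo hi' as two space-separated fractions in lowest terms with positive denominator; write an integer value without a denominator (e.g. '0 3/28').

C = [1/49, 3/49, 6/49, 12/49, 18/49, 22/49, 31/49, 33/49, 6/7, 1]
j=0 picked index 2: u0 ∈ [3/49, 6/49)
j=1 picked index 3: u0 ∈ [11/490, 71/490)
j=2 picked index 4: u0 ∈ [11/245, 41/245)
j=3 picked index 4: u0 ∈ [-27/490, 33/490)
j=4 picked index 6: u0 ∈ [12/245, 57/245)
j=5 picked index 6: u0 ∈ [-5/98, 13/98)
j=6 picked index 7: u0 ∈ [8/245, 18/245)
j=7 picked index 8: u0 ∈ [-13/490, 11/70)
j=8 picked index 9: u0 ∈ [2/35, 1/5)
j=9 picked index 9: u0 ∈ [-3/70, 1/10)
intersection: [3/49, 33/490)

3/49 33/490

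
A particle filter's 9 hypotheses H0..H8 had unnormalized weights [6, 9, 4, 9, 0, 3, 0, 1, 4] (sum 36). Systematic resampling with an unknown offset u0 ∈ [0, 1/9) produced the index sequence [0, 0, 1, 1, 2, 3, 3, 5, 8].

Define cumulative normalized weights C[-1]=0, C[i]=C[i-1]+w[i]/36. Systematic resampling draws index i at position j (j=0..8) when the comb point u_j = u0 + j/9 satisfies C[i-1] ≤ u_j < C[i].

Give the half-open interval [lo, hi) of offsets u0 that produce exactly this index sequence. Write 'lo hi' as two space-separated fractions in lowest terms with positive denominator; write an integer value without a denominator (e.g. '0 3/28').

C = [1/6, 5/12, 19/36, 7/9, 7/9, 31/36, 31/36, 8/9, 1]
j=0 picked index 0: u0 ∈ [0, 1/6)
j=1 picked index 0: u0 ∈ [-1/9, 1/18)
j=2 picked index 1: u0 ∈ [-1/18, 7/36)
j=3 picked index 1: u0 ∈ [-1/6, 1/12)
j=4 picked index 2: u0 ∈ [-1/36, 1/12)
j=5 picked index 3: u0 ∈ [-1/36, 2/9)
j=6 picked index 3: u0 ∈ [-5/36, 1/9)
j=7 picked index 5: u0 ∈ [0, 1/12)
j=8 picked index 8: u0 ∈ [0, 1/9)
intersection: [0, 1/18)

0 1/18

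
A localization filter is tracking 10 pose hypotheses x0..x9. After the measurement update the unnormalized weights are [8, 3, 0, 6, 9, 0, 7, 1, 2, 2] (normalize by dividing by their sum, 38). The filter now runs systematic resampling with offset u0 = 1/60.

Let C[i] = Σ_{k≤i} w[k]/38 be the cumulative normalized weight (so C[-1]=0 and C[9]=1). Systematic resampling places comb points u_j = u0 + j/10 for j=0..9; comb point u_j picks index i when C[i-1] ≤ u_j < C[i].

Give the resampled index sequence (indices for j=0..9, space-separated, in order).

C = [4/19, 11/38, 11/38, 17/38, 13/19, 13/19, 33/38, 17/19, 18/19, 1]
j=0: u_0=1/60 ∈ [0, 4/19) → index 0
j=1: u_1=7/60 ∈ [0, 4/19) → index 0
j=2: u_2=13/60 ∈ [4/19, 11/38) → index 1
j=3: u_3=19/60 ∈ [11/38, 17/38) → index 3
j=4: u_4=5/12 ∈ [11/38, 17/38) → index 3
j=5: u_5=31/60 ∈ [17/38, 13/19) → index 4
j=6: u_6=37/60 ∈ [17/38, 13/19) → index 4
j=7: u_7=43/60 ∈ [13/19, 33/38) → index 6
j=8: u_8=49/60 ∈ [13/19, 33/38) → index 6
j=9: u_9=11/12 ∈ [17/19, 18/19) → index 8

0 0 1 3 3 4 4 6 6 8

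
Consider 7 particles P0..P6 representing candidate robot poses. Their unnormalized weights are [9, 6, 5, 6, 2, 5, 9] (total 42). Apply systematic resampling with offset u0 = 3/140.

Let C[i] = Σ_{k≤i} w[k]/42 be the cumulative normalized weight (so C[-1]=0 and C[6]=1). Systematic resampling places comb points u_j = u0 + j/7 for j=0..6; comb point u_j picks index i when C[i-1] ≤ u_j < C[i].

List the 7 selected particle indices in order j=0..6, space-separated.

0 0 1 2 3 5 6

C = [3/14, 5/14, 10/21, 13/21, 2/3, 11/14, 1]
j=0: u_0=3/140 ∈ [0, 3/14) → index 0
j=1: u_1=23/140 ∈ [0, 3/14) → index 0
j=2: u_2=43/140 ∈ [3/14, 5/14) → index 1
j=3: u_3=9/20 ∈ [5/14, 10/21) → index 2
j=4: u_4=83/140 ∈ [10/21, 13/21) → index 3
j=5: u_5=103/140 ∈ [2/3, 11/14) → index 5
j=6: u_6=123/140 ∈ [11/14, 1) → index 6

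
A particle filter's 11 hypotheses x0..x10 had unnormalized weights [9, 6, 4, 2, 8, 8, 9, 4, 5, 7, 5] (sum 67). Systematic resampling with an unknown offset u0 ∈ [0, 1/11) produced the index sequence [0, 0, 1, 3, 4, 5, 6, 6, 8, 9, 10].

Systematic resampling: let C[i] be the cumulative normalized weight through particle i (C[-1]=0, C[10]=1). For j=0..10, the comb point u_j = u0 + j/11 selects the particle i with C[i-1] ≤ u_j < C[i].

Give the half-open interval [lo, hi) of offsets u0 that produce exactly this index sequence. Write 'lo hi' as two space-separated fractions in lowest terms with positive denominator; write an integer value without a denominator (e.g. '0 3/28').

14/737 30/737

C = [9/67, 15/67, 19/67, 21/67, 29/67, 37/67, 46/67, 50/67, 55/67, 62/67, 1]
j=0 picked index 0: u0 ∈ [0, 9/67)
j=1 picked index 0: u0 ∈ [-1/11, 32/737)
j=2 picked index 1: u0 ∈ [-35/737, 31/737)
j=3 picked index 3: u0 ∈ [8/737, 30/737)
j=4 picked index 4: u0 ∈ [-37/737, 51/737)
j=5 picked index 5: u0 ∈ [-16/737, 72/737)
j=6 picked index 6: u0 ∈ [5/737, 104/737)
j=7 picked index 6: u0 ∈ [-62/737, 37/737)
j=8 picked index 8: u0 ∈ [14/737, 69/737)
j=9 picked index 9: u0 ∈ [2/737, 79/737)
j=10 picked index 10: u0 ∈ [12/737, 1/11)
intersection: [14/737, 30/737)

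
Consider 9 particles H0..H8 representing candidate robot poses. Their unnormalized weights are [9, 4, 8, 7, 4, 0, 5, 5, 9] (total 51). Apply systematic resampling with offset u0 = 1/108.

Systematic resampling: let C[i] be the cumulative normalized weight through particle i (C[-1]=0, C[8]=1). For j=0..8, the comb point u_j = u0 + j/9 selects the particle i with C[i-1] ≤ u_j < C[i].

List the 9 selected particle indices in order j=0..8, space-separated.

C = [3/17, 13/51, 7/17, 28/51, 32/51, 32/51, 37/51, 14/17, 1]
j=0: u_0=1/108 ∈ [0, 3/17) → index 0
j=1: u_1=13/108 ∈ [0, 3/17) → index 0
j=2: u_2=25/108 ∈ [3/17, 13/51) → index 1
j=3: u_3=37/108 ∈ [13/51, 7/17) → index 2
j=4: u_4=49/108 ∈ [7/17, 28/51) → index 3
j=5: u_5=61/108 ∈ [28/51, 32/51) → index 4
j=6: u_6=73/108 ∈ [32/51, 37/51) → index 6
j=7: u_7=85/108 ∈ [37/51, 14/17) → index 7
j=8: u_8=97/108 ∈ [14/17, 1) → index 8

0 0 1 2 3 4 6 7 8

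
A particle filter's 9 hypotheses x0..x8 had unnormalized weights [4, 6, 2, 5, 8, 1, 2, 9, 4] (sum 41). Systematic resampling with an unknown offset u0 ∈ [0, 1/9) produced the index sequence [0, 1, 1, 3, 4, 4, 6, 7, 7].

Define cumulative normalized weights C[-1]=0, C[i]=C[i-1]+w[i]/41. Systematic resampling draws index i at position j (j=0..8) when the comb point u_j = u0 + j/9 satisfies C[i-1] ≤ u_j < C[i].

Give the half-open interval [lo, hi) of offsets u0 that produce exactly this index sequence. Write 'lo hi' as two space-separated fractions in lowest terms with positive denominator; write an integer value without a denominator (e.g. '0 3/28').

0 5/369

C = [4/41, 10/41, 12/41, 17/41, 25/41, 26/41, 28/41, 37/41, 1]
j=0 picked index 0: u0 ∈ [0, 4/41)
j=1 picked index 1: u0 ∈ [-5/369, 49/369)
j=2 picked index 1: u0 ∈ [-46/369, 8/369)
j=3 picked index 3: u0 ∈ [-5/123, 10/123)
j=4 picked index 4: u0 ∈ [-11/369, 61/369)
j=5 picked index 4: u0 ∈ [-52/369, 20/369)
j=6 picked index 6: u0 ∈ [-4/123, 2/123)
j=7 picked index 7: u0 ∈ [-35/369, 46/369)
j=8 picked index 7: u0 ∈ [-76/369, 5/369)
intersection: [0, 5/369)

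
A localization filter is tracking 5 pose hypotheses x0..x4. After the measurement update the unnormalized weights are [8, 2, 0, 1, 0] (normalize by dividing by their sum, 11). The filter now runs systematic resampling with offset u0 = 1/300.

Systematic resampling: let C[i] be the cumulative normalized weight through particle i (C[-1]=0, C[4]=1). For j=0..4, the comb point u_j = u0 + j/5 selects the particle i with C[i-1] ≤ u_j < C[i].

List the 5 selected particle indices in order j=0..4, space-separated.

C = [8/11, 10/11, 10/11, 1, 1]
j=0: u_0=1/300 ∈ [0, 8/11) → index 0
j=1: u_1=61/300 ∈ [0, 8/11) → index 0
j=2: u_2=121/300 ∈ [0, 8/11) → index 0
j=3: u_3=181/300 ∈ [0, 8/11) → index 0
j=4: u_4=241/300 ∈ [8/11, 10/11) → index 1

0 0 0 0 1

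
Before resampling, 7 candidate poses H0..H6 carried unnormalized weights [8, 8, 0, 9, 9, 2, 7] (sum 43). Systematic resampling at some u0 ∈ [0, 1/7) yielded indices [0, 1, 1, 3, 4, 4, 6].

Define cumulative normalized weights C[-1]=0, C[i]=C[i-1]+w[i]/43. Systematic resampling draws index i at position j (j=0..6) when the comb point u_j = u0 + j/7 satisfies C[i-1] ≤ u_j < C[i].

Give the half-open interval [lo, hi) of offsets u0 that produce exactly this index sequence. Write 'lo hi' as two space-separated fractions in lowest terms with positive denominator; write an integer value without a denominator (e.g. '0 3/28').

13/301 23/301

C = [8/43, 16/43, 16/43, 25/43, 34/43, 36/43, 1]
j=0 picked index 0: u0 ∈ [0, 8/43)
j=1 picked index 1: u0 ∈ [13/301, 69/301)
j=2 picked index 1: u0 ∈ [-30/301, 26/301)
j=3 picked index 3: u0 ∈ [-17/301, 46/301)
j=4 picked index 4: u0 ∈ [3/301, 66/301)
j=5 picked index 4: u0 ∈ [-40/301, 23/301)
j=6 picked index 6: u0 ∈ [-6/301, 1/7)
intersection: [13/301, 23/301)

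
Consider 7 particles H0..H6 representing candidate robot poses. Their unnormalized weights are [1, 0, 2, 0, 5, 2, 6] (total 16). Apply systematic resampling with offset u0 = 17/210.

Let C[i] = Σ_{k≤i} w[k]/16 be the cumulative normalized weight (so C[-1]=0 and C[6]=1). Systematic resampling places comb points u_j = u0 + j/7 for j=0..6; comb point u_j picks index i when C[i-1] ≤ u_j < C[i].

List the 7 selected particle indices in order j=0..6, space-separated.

C = [1/16, 1/16, 3/16, 3/16, 1/2, 5/8, 1]
j=0: u_0=17/210 ∈ [1/16, 3/16) → index 2
j=1: u_1=47/210 ∈ [3/16, 1/2) → index 4
j=2: u_2=11/30 ∈ [3/16, 1/2) → index 4
j=3: u_3=107/210 ∈ [1/2, 5/8) → index 5
j=4: u_4=137/210 ∈ [5/8, 1) → index 6
j=5: u_5=167/210 ∈ [5/8, 1) → index 6
j=6: u_6=197/210 ∈ [5/8, 1) → index 6

2 4 4 5 6 6 6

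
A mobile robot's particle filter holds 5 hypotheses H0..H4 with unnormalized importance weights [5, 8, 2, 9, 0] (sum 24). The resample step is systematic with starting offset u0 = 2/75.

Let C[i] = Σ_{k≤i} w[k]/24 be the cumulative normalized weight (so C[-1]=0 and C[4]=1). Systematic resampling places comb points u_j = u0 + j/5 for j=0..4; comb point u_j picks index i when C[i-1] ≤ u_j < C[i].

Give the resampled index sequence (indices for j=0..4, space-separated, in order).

C = [5/24, 13/24, 5/8, 1, 1]
j=0: u_0=2/75 ∈ [0, 5/24) → index 0
j=1: u_1=17/75 ∈ [5/24, 13/24) → index 1
j=2: u_2=32/75 ∈ [5/24, 13/24) → index 1
j=3: u_3=47/75 ∈ [5/8, 1) → index 3
j=4: u_4=62/75 ∈ [5/8, 1) → index 3

0 1 1 3 3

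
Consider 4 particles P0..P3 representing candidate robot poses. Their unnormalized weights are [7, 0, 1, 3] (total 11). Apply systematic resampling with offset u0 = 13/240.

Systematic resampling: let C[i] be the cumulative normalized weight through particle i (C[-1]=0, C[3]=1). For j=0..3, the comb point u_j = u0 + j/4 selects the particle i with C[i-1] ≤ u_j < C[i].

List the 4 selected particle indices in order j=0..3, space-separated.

C = [7/11, 7/11, 8/11, 1]
j=0: u_0=13/240 ∈ [0, 7/11) → index 0
j=1: u_1=73/240 ∈ [0, 7/11) → index 0
j=2: u_2=133/240 ∈ [0, 7/11) → index 0
j=3: u_3=193/240 ∈ [8/11, 1) → index 3

0 0 0 3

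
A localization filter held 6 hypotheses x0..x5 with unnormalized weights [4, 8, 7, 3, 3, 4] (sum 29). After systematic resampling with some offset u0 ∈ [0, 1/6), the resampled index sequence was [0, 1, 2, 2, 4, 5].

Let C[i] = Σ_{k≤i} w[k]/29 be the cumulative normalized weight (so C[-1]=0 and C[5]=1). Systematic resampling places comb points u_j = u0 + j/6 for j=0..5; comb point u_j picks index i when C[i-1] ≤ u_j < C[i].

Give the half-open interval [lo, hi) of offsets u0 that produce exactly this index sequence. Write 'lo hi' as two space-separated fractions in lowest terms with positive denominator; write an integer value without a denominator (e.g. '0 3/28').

8/87 4/29

C = [4/29, 12/29, 19/29, 22/29, 25/29, 1]
j=0 picked index 0: u0 ∈ [0, 4/29)
j=1 picked index 1: u0 ∈ [-5/174, 43/174)
j=2 picked index 2: u0 ∈ [7/87, 28/87)
j=3 picked index 2: u0 ∈ [-5/58, 9/58)
j=4 picked index 4: u0 ∈ [8/87, 17/87)
j=5 picked index 5: u0 ∈ [5/174, 1/6)
intersection: [8/87, 4/29)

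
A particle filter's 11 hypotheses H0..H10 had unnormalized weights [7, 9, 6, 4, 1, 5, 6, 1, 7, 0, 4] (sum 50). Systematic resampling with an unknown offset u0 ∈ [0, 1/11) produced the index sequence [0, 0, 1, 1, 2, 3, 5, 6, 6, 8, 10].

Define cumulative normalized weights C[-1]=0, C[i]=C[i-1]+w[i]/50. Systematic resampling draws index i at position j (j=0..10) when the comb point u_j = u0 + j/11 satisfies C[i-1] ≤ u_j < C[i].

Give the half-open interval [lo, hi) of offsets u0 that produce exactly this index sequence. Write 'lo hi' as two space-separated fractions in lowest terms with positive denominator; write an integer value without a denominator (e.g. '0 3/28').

C = [7/50, 8/25, 11/25, 13/25, 27/50, 16/25, 19/25, 39/50, 23/25, 23/25, 1]
j=0 picked index 0: u0 ∈ [0, 7/50)
j=1 picked index 0: u0 ∈ [-1/11, 27/550)
j=2 picked index 1: u0 ∈ [-23/550, 38/275)
j=3 picked index 1: u0 ∈ [-73/550, 13/275)
j=4 picked index 2: u0 ∈ [-12/275, 21/275)
j=5 picked index 3: u0 ∈ [-4/275, 18/275)
j=6 picked index 5: u0 ∈ [-3/550, 26/275)
j=7 picked index 6: u0 ∈ [1/275, 34/275)
j=8 picked index 6: u0 ∈ [-24/275, 9/275)
j=9 picked index 8: u0 ∈ [-21/550, 28/275)
j=10 picked index 10: u0 ∈ [3/275, 1/11)
intersection: [3/275, 9/275)

3/275 9/275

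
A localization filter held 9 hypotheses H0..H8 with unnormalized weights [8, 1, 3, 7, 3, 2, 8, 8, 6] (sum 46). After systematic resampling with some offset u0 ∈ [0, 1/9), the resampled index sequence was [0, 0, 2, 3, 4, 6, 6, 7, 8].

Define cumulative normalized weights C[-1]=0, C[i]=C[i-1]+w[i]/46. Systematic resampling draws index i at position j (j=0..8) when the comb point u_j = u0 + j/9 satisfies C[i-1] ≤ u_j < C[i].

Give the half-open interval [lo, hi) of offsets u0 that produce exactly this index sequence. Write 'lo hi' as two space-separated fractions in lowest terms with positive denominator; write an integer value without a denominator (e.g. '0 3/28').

0 2/69

C = [4/23, 9/46, 6/23, 19/46, 11/23, 12/23, 16/23, 20/23, 1]
j=0 picked index 0: u0 ∈ [0, 4/23)
j=1 picked index 0: u0 ∈ [-1/9, 13/207)
j=2 picked index 2: u0 ∈ [-11/414, 8/207)
j=3 picked index 3: u0 ∈ [-5/69, 11/138)
j=4 picked index 4: u0 ∈ [-13/414, 7/207)
j=5 picked index 6: u0 ∈ [-7/207, 29/207)
j=6 picked index 6: u0 ∈ [-10/69, 2/69)
j=7 picked index 7: u0 ∈ [-17/207, 19/207)
j=8 picked index 8: u0 ∈ [-4/207, 1/9)
intersection: [0, 2/69)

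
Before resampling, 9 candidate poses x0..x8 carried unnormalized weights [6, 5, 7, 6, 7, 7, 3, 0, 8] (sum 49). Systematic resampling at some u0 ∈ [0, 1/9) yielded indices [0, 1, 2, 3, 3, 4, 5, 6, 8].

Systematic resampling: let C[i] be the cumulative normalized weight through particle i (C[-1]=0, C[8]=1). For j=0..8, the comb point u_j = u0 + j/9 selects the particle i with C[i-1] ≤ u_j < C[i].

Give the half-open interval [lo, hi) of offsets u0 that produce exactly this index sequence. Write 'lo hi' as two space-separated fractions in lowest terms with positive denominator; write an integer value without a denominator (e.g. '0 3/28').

5/147 20/441

C = [6/49, 11/49, 18/49, 24/49, 31/49, 38/49, 41/49, 41/49, 1]
j=0 picked index 0: u0 ∈ [0, 6/49)
j=1 picked index 1: u0 ∈ [5/441, 50/441)
j=2 picked index 2: u0 ∈ [1/441, 64/441)
j=3 picked index 3: u0 ∈ [5/147, 23/147)
j=4 picked index 3: u0 ∈ [-34/441, 20/441)
j=5 picked index 4: u0 ∈ [-29/441, 34/441)
j=6 picked index 5: u0 ∈ [-5/147, 16/147)
j=7 picked index 6: u0 ∈ [-1/441, 26/441)
j=8 picked index 8: u0 ∈ [-23/441, 1/9)
intersection: [5/147, 20/441)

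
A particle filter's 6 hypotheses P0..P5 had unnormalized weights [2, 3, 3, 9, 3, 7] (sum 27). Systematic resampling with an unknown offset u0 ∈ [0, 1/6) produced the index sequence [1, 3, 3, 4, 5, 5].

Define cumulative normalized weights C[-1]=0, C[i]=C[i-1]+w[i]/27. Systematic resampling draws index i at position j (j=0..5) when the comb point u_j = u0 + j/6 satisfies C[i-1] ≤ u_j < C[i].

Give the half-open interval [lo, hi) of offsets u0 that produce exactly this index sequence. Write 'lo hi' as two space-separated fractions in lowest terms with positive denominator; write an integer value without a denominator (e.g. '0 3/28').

7/54 1/6

C = [2/27, 5/27, 8/27, 17/27, 20/27, 1]
j=0 picked index 1: u0 ∈ [2/27, 5/27)
j=1 picked index 3: u0 ∈ [7/54, 25/54)
j=2 picked index 3: u0 ∈ [-1/27, 8/27)
j=3 picked index 4: u0 ∈ [7/54, 13/54)
j=4 picked index 5: u0 ∈ [2/27, 1/3)
j=5 picked index 5: u0 ∈ [-5/54, 1/6)
intersection: [7/54, 1/6)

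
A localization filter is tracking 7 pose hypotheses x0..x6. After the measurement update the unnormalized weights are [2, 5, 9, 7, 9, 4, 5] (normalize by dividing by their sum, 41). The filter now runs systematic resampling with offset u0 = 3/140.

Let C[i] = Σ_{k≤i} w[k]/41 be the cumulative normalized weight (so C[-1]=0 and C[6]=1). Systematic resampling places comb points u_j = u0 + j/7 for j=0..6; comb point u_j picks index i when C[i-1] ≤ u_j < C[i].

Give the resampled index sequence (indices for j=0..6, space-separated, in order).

C = [2/41, 7/41, 16/41, 23/41, 32/41, 36/41, 1]
j=0: u_0=3/140 ∈ [0, 2/41) → index 0
j=1: u_1=23/140 ∈ [2/41, 7/41) → index 1
j=2: u_2=43/140 ∈ [7/41, 16/41) → index 2
j=3: u_3=9/20 ∈ [16/41, 23/41) → index 3
j=4: u_4=83/140 ∈ [23/41, 32/41) → index 4
j=5: u_5=103/140 ∈ [23/41, 32/41) → index 4
j=6: u_6=123/140 ∈ [36/41, 1) → index 6

0 1 2 3 4 4 6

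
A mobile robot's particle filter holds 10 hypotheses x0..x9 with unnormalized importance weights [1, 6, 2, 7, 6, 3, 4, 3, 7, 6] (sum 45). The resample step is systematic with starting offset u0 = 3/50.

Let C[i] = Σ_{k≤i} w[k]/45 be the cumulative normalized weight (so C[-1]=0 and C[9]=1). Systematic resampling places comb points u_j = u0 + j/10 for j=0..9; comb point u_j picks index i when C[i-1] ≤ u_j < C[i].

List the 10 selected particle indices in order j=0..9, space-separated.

C = [1/45, 7/45, 1/5, 16/45, 22/45, 5/9, 29/45, 32/45, 13/15, 1]
j=0: u_0=3/50 ∈ [1/45, 7/45) → index 1
j=1: u_1=4/25 ∈ [7/45, 1/5) → index 2
j=2: u_2=13/50 ∈ [1/5, 16/45) → index 3
j=3: u_3=9/25 ∈ [16/45, 22/45) → index 4
j=4: u_4=23/50 ∈ [16/45, 22/45) → index 4
j=5: u_5=14/25 ∈ [5/9, 29/45) → index 6
j=6: u_6=33/50 ∈ [29/45, 32/45) → index 7
j=7: u_7=19/25 ∈ [32/45, 13/15) → index 8
j=8: u_8=43/50 ∈ [32/45, 13/15) → index 8
j=9: u_9=24/25 ∈ [13/15, 1) → index 9

1 2 3 4 4 6 7 8 8 9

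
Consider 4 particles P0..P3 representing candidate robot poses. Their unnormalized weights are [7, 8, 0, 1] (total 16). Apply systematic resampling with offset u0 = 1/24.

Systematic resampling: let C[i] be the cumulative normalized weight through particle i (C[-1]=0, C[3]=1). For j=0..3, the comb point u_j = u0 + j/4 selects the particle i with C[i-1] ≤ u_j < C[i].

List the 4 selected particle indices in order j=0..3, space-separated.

C = [7/16, 15/16, 15/16, 1]
j=0: u_0=1/24 ∈ [0, 7/16) → index 0
j=1: u_1=7/24 ∈ [0, 7/16) → index 0
j=2: u_2=13/24 ∈ [7/16, 15/16) → index 1
j=3: u_3=19/24 ∈ [7/16, 15/16) → index 1

0 0 1 1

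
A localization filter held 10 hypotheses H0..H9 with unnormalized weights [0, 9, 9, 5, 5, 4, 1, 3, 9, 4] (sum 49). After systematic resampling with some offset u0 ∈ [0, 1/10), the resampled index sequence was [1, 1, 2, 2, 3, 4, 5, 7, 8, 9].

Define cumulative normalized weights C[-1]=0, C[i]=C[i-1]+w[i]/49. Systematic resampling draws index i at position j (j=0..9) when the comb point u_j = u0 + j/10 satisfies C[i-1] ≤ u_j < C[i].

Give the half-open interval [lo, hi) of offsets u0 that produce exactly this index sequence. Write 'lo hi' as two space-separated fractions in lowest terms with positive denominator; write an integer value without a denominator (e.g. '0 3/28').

C = [0, 9/49, 18/49, 23/49, 4/7, 32/49, 33/49, 36/49, 45/49, 1]
j=0 picked index 1: u0 ∈ [0, 9/49)
j=1 picked index 1: u0 ∈ [-1/10, 41/490)
j=2 picked index 2: u0 ∈ [-4/245, 41/245)
j=3 picked index 2: u0 ∈ [-57/490, 33/490)
j=4 picked index 3: u0 ∈ [-8/245, 17/245)
j=5 picked index 4: u0 ∈ [-3/98, 1/14)
j=6 picked index 5: u0 ∈ [-1/35, 13/245)
j=7 picked index 7: u0 ∈ [-13/490, 17/490)
j=8 picked index 8: u0 ∈ [-16/245, 29/245)
j=9 picked index 9: u0 ∈ [9/490, 1/10)
intersection: [9/490, 17/490)

9/490 17/490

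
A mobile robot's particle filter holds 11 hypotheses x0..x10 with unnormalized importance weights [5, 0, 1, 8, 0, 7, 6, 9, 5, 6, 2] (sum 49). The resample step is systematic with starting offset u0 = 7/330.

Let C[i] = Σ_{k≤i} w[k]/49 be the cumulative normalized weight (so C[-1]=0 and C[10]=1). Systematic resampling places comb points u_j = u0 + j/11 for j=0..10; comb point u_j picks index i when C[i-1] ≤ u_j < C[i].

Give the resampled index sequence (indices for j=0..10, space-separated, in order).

C = [5/49, 5/49, 6/49, 2/7, 2/7, 3/7, 27/49, 36/49, 41/49, 47/49, 1]
j=0: u_0=7/330 ∈ [0, 5/49) → index 0
j=1: u_1=37/330 ∈ [5/49, 6/49) → index 2
j=2: u_2=67/330 ∈ [6/49, 2/7) → index 3
j=3: u_3=97/330 ∈ [2/7, 3/7) → index 5
j=4: u_4=127/330 ∈ [2/7, 3/7) → index 5
j=5: u_5=157/330 ∈ [3/7, 27/49) → index 6
j=6: u_6=17/30 ∈ [27/49, 36/49) → index 7
j=7: u_7=217/330 ∈ [27/49, 36/49) → index 7
j=8: u_8=247/330 ∈ [36/49, 41/49) → index 8
j=9: u_9=277/330 ∈ [41/49, 47/49) → index 9
j=10: u_10=307/330 ∈ [41/49, 47/49) → index 9

0 2 3 5 5 6 7 7 8 9 9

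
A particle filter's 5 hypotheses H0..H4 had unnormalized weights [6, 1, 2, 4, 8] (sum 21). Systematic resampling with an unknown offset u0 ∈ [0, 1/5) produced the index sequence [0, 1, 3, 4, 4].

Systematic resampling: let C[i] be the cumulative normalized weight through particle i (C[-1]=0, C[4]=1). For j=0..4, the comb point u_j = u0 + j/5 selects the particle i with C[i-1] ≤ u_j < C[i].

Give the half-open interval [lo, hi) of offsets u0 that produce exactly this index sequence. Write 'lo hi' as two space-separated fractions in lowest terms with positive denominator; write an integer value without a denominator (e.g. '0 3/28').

C = [2/7, 1/3, 3/7, 13/21, 1]
j=0 picked index 0: u0 ∈ [0, 2/7)
j=1 picked index 1: u0 ∈ [3/35, 2/15)
j=2 picked index 3: u0 ∈ [1/35, 23/105)
j=3 picked index 4: u0 ∈ [2/105, 2/5)
j=4 picked index 4: u0 ∈ [-19/105, 1/5)
intersection: [3/35, 2/15)

3/35 2/15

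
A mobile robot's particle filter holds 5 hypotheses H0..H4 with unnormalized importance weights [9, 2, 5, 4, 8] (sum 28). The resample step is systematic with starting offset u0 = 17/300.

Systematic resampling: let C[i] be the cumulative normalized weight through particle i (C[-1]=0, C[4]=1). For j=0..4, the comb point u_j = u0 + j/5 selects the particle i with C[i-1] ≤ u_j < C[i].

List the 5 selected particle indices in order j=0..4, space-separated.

0 0 2 3 4

C = [9/28, 11/28, 4/7, 5/7, 1]
j=0: u_0=17/300 ∈ [0, 9/28) → index 0
j=1: u_1=77/300 ∈ [0, 9/28) → index 0
j=2: u_2=137/300 ∈ [11/28, 4/7) → index 2
j=3: u_3=197/300 ∈ [4/7, 5/7) → index 3
j=4: u_4=257/300 ∈ [5/7, 1) → index 4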